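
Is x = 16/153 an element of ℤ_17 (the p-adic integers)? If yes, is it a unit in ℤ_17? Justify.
x ∉ ℤ_17 (v_17(x) = -1 < 0)

ℤ_17 = {x ∈ ℚ_17 : v_17(x) ≥ 0} and ℤ_17^× = {x ∈ ℤ_17 : v_17(x) = 0}. Here v_17(16/153) = v_17(num) − v_17(den) = -1; compare against these criteria.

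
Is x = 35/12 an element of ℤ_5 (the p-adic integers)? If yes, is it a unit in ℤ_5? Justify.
x ∈ ℤ_5 but not a unit; v_5(x) = 1 > 0

ℤ_5 = {x ∈ ℚ_5 : v_5(x) ≥ 0} and ℤ_5^× = {x ∈ ℤ_5 : v_5(x) = 0}. Here v_5(35/12) = v_5(num) − v_5(den) = 1; compare against these criteria.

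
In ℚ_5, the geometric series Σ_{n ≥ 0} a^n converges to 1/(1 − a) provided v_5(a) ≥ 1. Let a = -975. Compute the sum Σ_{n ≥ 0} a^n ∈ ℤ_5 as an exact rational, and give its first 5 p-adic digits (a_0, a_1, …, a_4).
Σ a^n = 1/(1 − a) = 1/976;  first 5 digits = (1, 0, 1, 2, 4)

v_5(a) = 2 ≥ 1, so the series converges in ℤ_5 to 1/(1 − a) = 1/(1 − (-975)) = 1/976. Expand this rational in ℤ_5: compute digits iteratively via d_i = x_i mod 5, x_{i+1} = (x_i − d_i)/5. The first 5 digits are (1, 0, 1, 2, 4).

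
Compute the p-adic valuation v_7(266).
v_7(266) = 1

v_7(n) is the largest exponent k such that 7^k divides n. Factor out: 266 = 7^1 · 38. (Sign doesn't affect v_p.) So v_7(266) = 1.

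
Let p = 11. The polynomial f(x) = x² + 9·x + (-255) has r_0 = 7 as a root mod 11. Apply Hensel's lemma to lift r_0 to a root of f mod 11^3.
r_2 = 513 (mod 1331)

Hensel: r_{i+1} = r_i − f(r_i)·(f′(r_i))^{-1} mod 11^{i+2}, f′(x) = 2x + 9. Iterate:
  r_0 = 7 (mod 11)
  r_1 = 29 (mod 121)
  r_2 = 513 (mod 1331)
Final: r = 513 satisfies f(r) ≡ 0 mod 11^3.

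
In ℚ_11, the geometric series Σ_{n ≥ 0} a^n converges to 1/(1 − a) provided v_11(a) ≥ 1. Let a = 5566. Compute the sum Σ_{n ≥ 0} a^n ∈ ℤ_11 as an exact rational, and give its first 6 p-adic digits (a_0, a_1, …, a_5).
Σ a^n = 1/(1 − a) = -1/5565;  first 6 digits = (1, 0, 2, 4, 4, 5)

v_11(a) = 2 ≥ 1, so the series converges in ℤ_11 to 1/(1 − a) = 1/(1 − 5566) = -1/5565. Expand this rational in ℤ_11: compute digits iteratively via d_i = x_i mod 11, x_{i+1} = (x_i − d_i)/11. The first 6 digits are (1, 0, 2, 4, 4, 5).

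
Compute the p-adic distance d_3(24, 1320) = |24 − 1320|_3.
d_3(24, 1320) = 1/81

Step 1 — x − y = 24 − 1320 = -1296. Step 2 — v_3(-1296) = 4 (factor: -1296 = −(3^4 · 16); the sign does not affect v_p). Step 3 — |x − y|_3 = 3^{-4} = 1/81.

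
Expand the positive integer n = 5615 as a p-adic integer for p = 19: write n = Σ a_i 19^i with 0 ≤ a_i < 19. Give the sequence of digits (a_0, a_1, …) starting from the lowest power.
(a_0, a_1, …) = (10, 10, 15)

Repeated division by 19 gives the digits low-to-high: 5615 = 10 + 10·19^1 + 15·19^2. Digit sequence: (10, 10, 15).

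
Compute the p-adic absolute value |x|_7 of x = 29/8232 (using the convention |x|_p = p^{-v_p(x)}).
|29/8232|_7 = 343

Step 1 — compute v_7(x) by factoring powers of 7 out of the numerator and denominator: v_7(29/8232) = -3. Step 2 — apply |x|_p = p^{-v_p(x)} = 7^{3} = 343.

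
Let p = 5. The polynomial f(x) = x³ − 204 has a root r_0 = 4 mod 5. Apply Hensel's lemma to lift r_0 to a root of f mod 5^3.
r_2 = 84 (mod 125)

Hensel: r_{i+1} = r_i − f(r_i)/f′(r_i) mod 5^{i+2}, where f′(x) = 3x². Iterate:
  r_0 = 4 (mod 5)
  r_1 = 9 (mod 25)
  r_2 = 84 (mod 125)
Final: r = 84 with f(r) ≡ 0 mod 5^3.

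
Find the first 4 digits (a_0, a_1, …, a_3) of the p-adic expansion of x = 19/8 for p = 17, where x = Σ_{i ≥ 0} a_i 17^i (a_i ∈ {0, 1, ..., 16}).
(a_0, …, a_3) = (13, 10, 10, 10)

v_17(19/8) = 0 (numerator and denominator both coprime to 17), so x ∈ ℤ_17^×. Compute digits iteratively via a_i = x_i mod 17, x_{i+1} = (x_i − a_i)/17, with x_0 = x:
  x_0 = 19/8;  a_0 = 13;  x_1 = (x_0 − 13)/17 = -5/8
  x_1 = -5/8;  a_1 = 10;  x_2 = (x_1 − 10)/17 = -5/8
  x_2 = -5/8;  a_2 = 10;  x_3 = (x_2 − 10)/17 = -5/8
  x_3 = -5/8;  a_3 = 10;  x_4 = (x_3 − 10)/17 = -5/8
Digits: (13, 10, 10, 10).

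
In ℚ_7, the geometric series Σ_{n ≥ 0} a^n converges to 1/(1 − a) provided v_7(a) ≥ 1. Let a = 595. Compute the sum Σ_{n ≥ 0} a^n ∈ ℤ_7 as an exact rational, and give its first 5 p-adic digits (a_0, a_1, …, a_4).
Σ a^n = 1/(1 − a) = -1/594;  first 5 digits = (1, 1, 6, 5, 2)

v_7(a) = 1 ≥ 1, so the series converges in ℤ_7 to 1/(1 − a) = 1/(1 − 595) = -1/594. Expand this rational in ℤ_7: compute digits iteratively via d_i = x_i mod 7, x_{i+1} = (x_i − d_i)/7. The first 5 digits are (1, 1, 6, 5, 2).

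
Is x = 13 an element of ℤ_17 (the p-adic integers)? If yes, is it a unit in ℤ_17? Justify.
x ∈ ℤ_17^× (unit); v_17(x) = 0

ℤ_17 = {x ∈ ℚ_17 : v_17(x) ≥ 0} and ℤ_17^× = {x ∈ ℤ_17 : v_17(x) = 0}. Here v_17(13) = v_17(num) − v_17(den) = 0; compare against these criteria.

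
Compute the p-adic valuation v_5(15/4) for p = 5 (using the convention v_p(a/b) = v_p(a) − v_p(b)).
v_5(15/4) = 1

Factor powers of 5 from the numerator and denominator of the reduced fraction: 15 = 5^1 · 3 and 4 = 5^0 · 4. Apply v_p(a/b) = v_p(a) − v_p(b): v_5(15/4) = 1 − 0 = 1.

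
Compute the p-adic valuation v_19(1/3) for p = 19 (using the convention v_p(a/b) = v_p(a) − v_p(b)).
v_19(1/3) = 0

Factor powers of 19 from the numerator and denominator of the reduced fraction: 1 = 19^0 · 1 and 3 = 19^0 · 3. Apply v_p(a/b) = v_p(a) − v_p(b): v_19(1/3) = 0 − 0 = 0.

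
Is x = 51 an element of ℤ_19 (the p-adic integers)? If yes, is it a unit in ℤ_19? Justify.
x ∈ ℤ_19^× (unit); v_19(x) = 0

ℤ_19 = {x ∈ ℚ_19 : v_19(x) ≥ 0} and ℤ_19^× = {x ∈ ℤ_19 : v_19(x) = 0}. Here v_19(51) = v_19(num) − v_19(den) = 0; compare against these criteria.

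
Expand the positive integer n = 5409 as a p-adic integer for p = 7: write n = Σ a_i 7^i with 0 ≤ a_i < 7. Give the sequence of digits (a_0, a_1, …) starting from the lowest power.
(a_0, a_1, …) = (5, 2, 5, 1, 2)

Repeated division by 7 gives the digits low-to-high: 5409 = 5 + 2·7^1 + 5·7^2 + 1·7^3 + 2·7^4. Digit sequence: (5, 2, 5, 1, 2).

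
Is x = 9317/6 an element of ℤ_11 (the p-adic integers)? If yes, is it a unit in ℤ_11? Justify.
x ∈ ℤ_11 but not a unit; v_11(x) = 3 > 0

ℤ_11 = {x ∈ ℚ_11 : v_11(x) ≥ 0} and ℤ_11^× = {x ∈ ℤ_11 : v_11(x) = 0}. Here v_11(9317/6) = v_11(num) − v_11(den) = 3; compare against these criteria.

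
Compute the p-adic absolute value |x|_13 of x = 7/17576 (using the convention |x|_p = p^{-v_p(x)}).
|7/17576|_13 = 2197

Step 1 — compute v_13(x) by factoring powers of 13 out of the numerator and denominator: v_13(7/17576) = -3. Step 2 — apply |x|_p = p^{-v_p(x)} = 13^{3} = 2197.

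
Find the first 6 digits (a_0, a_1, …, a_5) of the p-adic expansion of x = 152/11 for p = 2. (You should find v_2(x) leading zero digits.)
(a_0, …, a_5) = (0, 0, 0, 1, 0, 0)

v_2(152/11) = 3, so a_0 = ... = a_2 = 0. Factor out: x = 2^3 · u with u = 19/11 a unit in ℤ_2. Expand u iteratively via a_{v+i} = u_i mod 2, u_{i+1} = (u_i − a_{v+i})/2:
  u_0 = 19/11;  a_3 = 1;  u_1 = (u_0 − 1)/2 = 4/11
  u_1 = 4/11;  a_4 = 0;  u_2 = (u_1 − 0)/2 = 2/11
  u_2 = 2/11;  a_5 = 0;  u_3 = (u_2 − 0)/2 = 1/11
Digits: (0, 0, 0, 1, 0, 0).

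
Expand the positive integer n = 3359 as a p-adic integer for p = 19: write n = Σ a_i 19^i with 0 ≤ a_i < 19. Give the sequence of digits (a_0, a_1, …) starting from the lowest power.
(a_0, a_1, …) = (15, 5, 9)

Repeated division by 19 gives the digits low-to-high: 3359 = 15 + 5·19^1 + 9·19^2. Digit sequence: (15, 5, 9).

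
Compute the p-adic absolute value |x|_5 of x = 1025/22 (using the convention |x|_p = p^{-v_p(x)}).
|1025/22|_5 = 1/25

Step 1 — compute v_5(x) by factoring powers of 5 out of the numerator and denominator: v_5(1025/22) = 2. Step 2 — apply |x|_p = p^{-v_p(x)} = 5^{-2} = 1/25.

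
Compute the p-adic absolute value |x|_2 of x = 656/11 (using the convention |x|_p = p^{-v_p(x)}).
|656/11|_2 = 1/16

Step 1 — compute v_2(x) by factoring powers of 2 out of the numerator and denominator: v_2(656/11) = 4. Step 2 — apply |x|_p = p^{-v_p(x)} = 2^{-4} = 1/16.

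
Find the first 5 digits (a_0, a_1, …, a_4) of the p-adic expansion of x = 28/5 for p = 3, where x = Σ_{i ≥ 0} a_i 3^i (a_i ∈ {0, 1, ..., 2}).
(a_0, …, a_4) = (2, 0, 1, 1, 2)

v_3(28/5) = 0 (numerator and denominator both coprime to 3), so x ∈ ℤ_3^×. Compute digits iteratively via a_i = x_i mod 3, x_{i+1} = (x_i − a_i)/3, with x_0 = x:
  x_0 = 28/5;  a_0 = 2;  x_1 = (x_0 − 2)/3 = 6/5
  x_1 = 6/5;  a_1 = 0;  x_2 = (x_1 − 0)/3 = 2/5
  x_2 = 2/5;  a_2 = 1;  x_3 = (x_2 − 1)/3 = -1/5
  x_3 = -1/5;  a_3 = 1;  x_4 = (x_3 − 1)/3 = -2/5
  x_4 = -2/5;  a_4 = 2;  x_5 = (x_4 − 2)/3 = -4/5
Digits: (2, 0, 1, 1, 2).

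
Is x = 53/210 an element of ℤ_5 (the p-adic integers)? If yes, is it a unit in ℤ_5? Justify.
x ∉ ℤ_5 (v_5(x) = -1 < 0)

ℤ_5 = {x ∈ ℚ_5 : v_5(x) ≥ 0} and ℤ_5^× = {x ∈ ℤ_5 : v_5(x) = 0}. Here v_5(53/210) = v_5(num) − v_5(den) = -1; compare against these criteria.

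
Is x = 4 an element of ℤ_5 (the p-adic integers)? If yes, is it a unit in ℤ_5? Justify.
x ∈ ℤ_5^× (unit); v_5(x) = 0

ℤ_5 = {x ∈ ℚ_5 : v_5(x) ≥ 0} and ℤ_5^× = {x ∈ ℤ_5 : v_5(x) = 0}. Here v_5(4) = v_5(num) − v_5(den) = 0; compare against these criteria.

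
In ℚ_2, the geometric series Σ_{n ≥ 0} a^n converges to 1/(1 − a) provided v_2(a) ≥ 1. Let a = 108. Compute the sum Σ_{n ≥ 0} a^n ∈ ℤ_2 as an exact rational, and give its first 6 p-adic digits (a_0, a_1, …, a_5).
Σ a^n = 1/(1 − a) = -1/107;  first 6 digits = (1, 0, 1, 1, 1, 1)

v_2(a) = 2 ≥ 1, so the series converges in ℤ_2 to 1/(1 − a) = 1/(1 − 108) = -1/107. Expand this rational in ℤ_2: compute digits iteratively via d_i = x_i mod 2, x_{i+1} = (x_i − d_i)/2. The first 6 digits are (1, 0, 1, 1, 1, 1).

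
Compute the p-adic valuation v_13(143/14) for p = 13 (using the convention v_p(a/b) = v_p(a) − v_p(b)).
v_13(143/14) = 1

Factor powers of 13 from the numerator and denominator of the reduced fraction: 143 = 13^1 · 11 and 14 = 13^0 · 14. Apply v_p(a/b) = v_p(a) − v_p(b): v_13(143/14) = 1 − 0 = 1.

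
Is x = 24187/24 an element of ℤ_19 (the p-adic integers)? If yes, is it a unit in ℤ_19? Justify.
x ∈ ℤ_19 but not a unit; v_19(x) = 2 > 0

ℤ_19 = {x ∈ ℚ_19 : v_19(x) ≥ 0} and ℤ_19^× = {x ∈ ℤ_19 : v_19(x) = 0}. Here v_19(24187/24) = v_19(num) − v_19(den) = 2; compare against these criteria.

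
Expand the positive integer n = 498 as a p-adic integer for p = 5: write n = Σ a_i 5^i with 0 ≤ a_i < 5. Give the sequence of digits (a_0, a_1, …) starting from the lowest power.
(a_0, a_1, …) = (3, 4, 4, 3)

Repeated division by 5 gives the digits low-to-high: 498 = 3 + 4·5^1 + 4·5^2 + 3·5^3. Digit sequence: (3, 4, 4, 3).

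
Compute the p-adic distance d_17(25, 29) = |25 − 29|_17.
d_17(25, 29) = 1

Step 1 — x − y = 25 − 29 = -4. Step 2 — v_17(-4) = 0 (factor: -4 = −(17^0 · 4); the sign does not affect v_p). Step 3 — |x − y|_17 = 17^{0} = 1.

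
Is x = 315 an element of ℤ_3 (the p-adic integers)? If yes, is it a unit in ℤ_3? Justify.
x ∈ ℤ_3 but not a unit; v_3(x) = 2 > 0

ℤ_3 = {x ∈ ℚ_3 : v_3(x) ≥ 0} and ℤ_3^× = {x ∈ ℤ_3 : v_3(x) = 0}. Here v_3(315) = v_3(num) − v_3(den) = 2; compare against these criteria.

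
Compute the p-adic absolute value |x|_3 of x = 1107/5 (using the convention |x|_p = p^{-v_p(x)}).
|1107/5|_3 = 1/27

Step 1 — compute v_3(x) by factoring powers of 3 out of the numerator and denominator: v_3(1107/5) = 3. Step 2 — apply |x|_p = p^{-v_p(x)} = 3^{-3} = 1/27.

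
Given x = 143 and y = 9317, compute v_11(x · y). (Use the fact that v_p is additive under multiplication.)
v_11(1332331) = 4

v_p(x) = 1 (factor: 143 = 11^1 · 13); v_p(y) = 3 (factor: 9317 = 11^3 · 7). Additivity: v_p(xy) = v_p(x) + v_p(y) = 1 + 3 = 4. (Direct check: xy = 1332331 = 11^4 · (91).)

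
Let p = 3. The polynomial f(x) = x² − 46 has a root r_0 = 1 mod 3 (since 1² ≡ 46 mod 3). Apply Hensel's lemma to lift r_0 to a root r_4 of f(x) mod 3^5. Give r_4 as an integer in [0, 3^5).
r_4 = 226 (mod 243)

Hensel's recurrence: r_{i+1} = r_i − f(r_i)·(f′(r_i))^{-1} mod 3^{i+2}, with f′(x) = 2x. Iterate:
  r_0 = 1 (mod 3)
  r_1 = 1 (mod 9)
  r_2 = 10 (mod 27)
  r_3 = 64 (mod 81)
  r_4 = 226 (mod 243)
Final: r_4 = 226, and one checks f(r_4) ≡ 0 mod 3^5.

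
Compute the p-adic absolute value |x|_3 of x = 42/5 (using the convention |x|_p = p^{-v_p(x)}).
|42/5|_3 = 1/3

Step 1 — compute v_3(x) by factoring powers of 3 out of the numerator and denominator: v_3(42/5) = 1. Step 2 — apply |x|_p = p^{-v_p(x)} = 3^{-1} = 1/3.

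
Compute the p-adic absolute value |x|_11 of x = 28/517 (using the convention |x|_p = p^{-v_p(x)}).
|28/517|_11 = 11

Step 1 — compute v_11(x) by factoring powers of 11 out of the numerator and denominator: v_11(28/517) = -1. Step 2 — apply |x|_p = p^{-v_p(x)} = 11^{1} = 11.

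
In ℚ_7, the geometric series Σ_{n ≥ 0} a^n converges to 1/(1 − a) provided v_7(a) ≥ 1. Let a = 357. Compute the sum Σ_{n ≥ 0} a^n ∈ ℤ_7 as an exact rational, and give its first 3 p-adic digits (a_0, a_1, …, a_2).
Σ a^n = 1/(1 − a) = -1/356;  first 3 digits = (1, 2, 4)

v_7(a) = 1 ≥ 1, so the series converges in ℤ_7 to 1/(1 − a) = 1/(1 − 357) = -1/356. Expand this rational in ℤ_7: compute digits iteratively via d_i = x_i mod 7, x_{i+1} = (x_i − d_i)/7. The first 3 digits are (1, 2, 4).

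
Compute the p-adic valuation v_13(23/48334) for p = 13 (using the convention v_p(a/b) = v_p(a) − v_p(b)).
v_13(23/48334) = -3

Factor powers of 13 from the numerator and denominator of the reduced fraction: 23 = 13^0 · 23 and 48334 = 13^3 · 22. Apply v_p(a/b) = v_p(a) − v_p(b): v_13(23/48334) = 0 − 3 = -3.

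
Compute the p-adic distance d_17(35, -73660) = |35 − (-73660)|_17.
d_17(35, -73660) = 1/4913

Step 1 — x − y = 35 − (-73660) = 73695. Step 2 — v_17(73695) = 3 (factor: 73695 = (17^3 · 15); the sign does not affect v_p). Step 3 — |x − y|_17 = 17^{-3} = 1/4913.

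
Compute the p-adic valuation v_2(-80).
v_2(-80) = 4

v_2(n) is the largest exponent k such that 2^k divides n. Factor out: -80 = -2^4 · 5. (Sign doesn't affect v_p.) So v_2(-80) = 4.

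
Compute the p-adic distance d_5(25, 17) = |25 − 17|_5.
d_5(25, 17) = 1

Step 1 — x − y = 25 − 17 = 8. Step 2 — v_5(8) = 0 (factor: 8 = (5^0 · 8); the sign does not affect v_p). Step 3 — |x − y|_5 = 5^{0} = 1.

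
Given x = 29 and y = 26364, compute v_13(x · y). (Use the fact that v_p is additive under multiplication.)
v_13(764556) = 3

v_p(x) = 0 (factor: 29 = 13^0 · 29); v_p(y) = 3 (factor: 26364 = 13^3 · 12). Additivity: v_p(xy) = v_p(x) + v_p(y) = 0 + 3 = 3. (Direct check: xy = 764556 = 13^3 · (348).)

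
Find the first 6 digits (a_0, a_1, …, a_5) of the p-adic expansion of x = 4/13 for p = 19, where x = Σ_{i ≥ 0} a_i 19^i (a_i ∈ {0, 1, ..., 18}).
(a_0, …, a_5) = (12, 14, 8, 1, 16, 5)

v_19(4/13) = 0 (numerator and denominator both coprime to 19), so x ∈ ℤ_19^×. Compute digits iteratively via a_i = x_i mod 19, x_{i+1} = (x_i − a_i)/19, with x_0 = x:
  x_0 = 4/13;  a_0 = 12;  x_1 = (x_0 − 12)/19 = -8/13
  x_1 = -8/13;  a_1 = 14;  x_2 = (x_1 − 14)/19 = -10/13
  x_2 = -10/13;  a_2 = 8;  x_3 = (x_2 − 8)/19 = -6/13
  x_3 = -6/13;  a_3 = 1;  x_4 = (x_3 − 1)/19 = -1/13
  x_4 = -1/13;  a_4 = 16;  x_5 = (x_4 − 16)/19 = -11/13
  x_5 = -11/13;  a_5 = 5;  x_6 = (x_5 − 5)/19 = -4/13
Digits: (12, 14, 8, 1, 16, 5).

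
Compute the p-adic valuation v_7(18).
v_7(18) = 0

v_7(n) is the largest exponent k such that 7^k divides n. Factor out: 18 = 7^0 · 18. (Sign doesn't affect v_p.) So v_7(18) = 0.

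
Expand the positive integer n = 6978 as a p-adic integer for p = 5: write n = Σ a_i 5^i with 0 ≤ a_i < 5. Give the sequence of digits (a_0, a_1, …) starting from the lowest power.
(a_0, a_1, …) = (3, 0, 4, 0, 1, 2)

Repeated division by 5 gives the digits low-to-high: 6978 = 3 + 4·5^2 + 1·5^4 + 2·5^5. Digit sequence: (3, 0, 4, 0, 1, 2).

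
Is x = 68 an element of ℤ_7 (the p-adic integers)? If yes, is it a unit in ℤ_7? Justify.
x ∈ ℤ_7^× (unit); v_7(x) = 0

ℤ_7 = {x ∈ ℚ_7 : v_7(x) ≥ 0} and ℤ_7^× = {x ∈ ℤ_7 : v_7(x) = 0}. Here v_7(68) = v_7(num) − v_7(den) = 0; compare against these criteria.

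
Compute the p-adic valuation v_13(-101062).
v_13(-101062) = 3

v_13(n) is the largest exponent k such that 13^k divides n. Factor out: -101062 = -13^3 · 46. (Sign doesn't affect v_p.) So v_13(-101062) = 3.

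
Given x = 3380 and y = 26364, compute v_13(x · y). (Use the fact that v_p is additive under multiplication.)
v_13(89110320) = 5

v_p(x) = 2 (factor: 3380 = 13^2 · 20); v_p(y) = 3 (factor: 26364 = 13^3 · 12). Additivity: v_p(xy) = v_p(x) + v_p(y) = 2 + 3 = 5. (Direct check: xy = 89110320 = 13^5 · (240).)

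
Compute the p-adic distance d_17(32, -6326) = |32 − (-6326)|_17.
d_17(32, -6326) = 1/289

Step 1 — x − y = 32 − (-6326) = 6358. Step 2 — v_17(6358) = 2 (factor: 6358 = (17^2 · 22); the sign does not affect v_p). Step 3 — |x − y|_17 = 17^{-2} = 1/289.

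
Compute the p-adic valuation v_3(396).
v_3(396) = 2

v_3(n) is the largest exponent k such that 3^k divides n. Factor out: 396 = 3^2 · 44. (Sign doesn't affect v_p.) So v_3(396) = 2.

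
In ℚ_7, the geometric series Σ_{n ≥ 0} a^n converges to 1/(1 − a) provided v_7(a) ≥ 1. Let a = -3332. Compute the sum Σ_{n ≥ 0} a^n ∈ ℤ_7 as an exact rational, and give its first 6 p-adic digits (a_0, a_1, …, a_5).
Σ a^n = 1/(1 − a) = 1/3333;  first 6 digits = (1, 0, 2, 4, 2, 2)

v_7(a) = 2 ≥ 1, so the series converges in ℤ_7 to 1/(1 − a) = 1/(1 − (-3332)) = 1/3333. Expand this rational in ℤ_7: compute digits iteratively via d_i = x_i mod 7, x_{i+1} = (x_i − d_i)/7. The first 6 digits are (1, 0, 2, 4, 2, 2).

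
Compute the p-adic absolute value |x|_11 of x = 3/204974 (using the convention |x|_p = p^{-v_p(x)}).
|3/204974|_11 = 14641

Step 1 — compute v_11(x) by factoring powers of 11 out of the numerator and denominator: v_11(3/204974) = -4. Step 2 — apply |x|_p = p^{-v_p(x)} = 11^{4} = 14641.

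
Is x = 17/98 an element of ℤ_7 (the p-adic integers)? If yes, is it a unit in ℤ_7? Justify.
x ∉ ℤ_7 (v_7(x) = -2 < 0)

ℤ_7 = {x ∈ ℚ_7 : v_7(x) ≥ 0} and ℤ_7^× = {x ∈ ℤ_7 : v_7(x) = 0}. Here v_7(17/98) = v_7(num) − v_7(den) = -2; compare against these criteria.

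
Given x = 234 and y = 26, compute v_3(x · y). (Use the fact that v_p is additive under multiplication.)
v_3(6084) = 2

v_p(x) = 2 (factor: 234 = 3^2 · 26); v_p(y) = 0 (factor: 26 = 3^0 · 26). Additivity: v_p(xy) = v_p(x) + v_p(y) = 2 + 0 = 2. (Direct check: xy = 6084 = 3^2 · (676).)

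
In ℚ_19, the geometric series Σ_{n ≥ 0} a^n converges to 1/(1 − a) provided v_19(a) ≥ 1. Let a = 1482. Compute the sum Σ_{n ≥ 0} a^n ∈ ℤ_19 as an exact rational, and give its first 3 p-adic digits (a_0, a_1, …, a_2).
Σ a^n = 1/(1 − a) = -1/1481;  first 3 digits = (1, 2, 8)

v_19(a) = 1 ≥ 1, so the series converges in ℤ_19 to 1/(1 − a) = 1/(1 − 1482) = -1/1481. Expand this rational in ℤ_19: compute digits iteratively via d_i = x_i mod 19, x_{i+1} = (x_i − d_i)/19. The first 3 digits are (1, 2, 8).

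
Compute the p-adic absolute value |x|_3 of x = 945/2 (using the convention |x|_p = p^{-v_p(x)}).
|945/2|_3 = 1/27

Step 1 — compute v_3(x) by factoring powers of 3 out of the numerator and denominator: v_3(945/2) = 3. Step 2 — apply |x|_p = p^{-v_p(x)} = 3^{-3} = 1/27.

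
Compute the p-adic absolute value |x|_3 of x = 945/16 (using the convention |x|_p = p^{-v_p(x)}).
|945/16|_3 = 1/27

Step 1 — compute v_3(x) by factoring powers of 3 out of the numerator and denominator: v_3(945/16) = 3. Step 2 — apply |x|_p = p^{-v_p(x)} = 3^{-3} = 1/27.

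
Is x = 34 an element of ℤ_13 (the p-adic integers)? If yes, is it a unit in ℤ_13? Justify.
x ∈ ℤ_13^× (unit); v_13(x) = 0

ℤ_13 = {x ∈ ℚ_13 : v_13(x) ≥ 0} and ℤ_13^× = {x ∈ ℤ_13 : v_13(x) = 0}. Here v_13(34) = v_13(num) − v_13(den) = 0; compare against these criteria.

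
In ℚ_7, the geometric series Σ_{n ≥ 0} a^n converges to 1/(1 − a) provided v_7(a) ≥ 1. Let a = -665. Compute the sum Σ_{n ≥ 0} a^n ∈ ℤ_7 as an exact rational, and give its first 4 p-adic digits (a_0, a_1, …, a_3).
Σ a^n = 1/(1 − a) = 1/666;  first 4 digits = (1, 3, 2, 5)

v_7(a) = 1 ≥ 1, so the series converges in ℤ_7 to 1/(1 − a) = 1/(1 − (-665)) = 1/666. Expand this rational in ℤ_7: compute digits iteratively via d_i = x_i mod 7, x_{i+1} = (x_i − d_i)/7. The first 4 digits are (1, 3, 2, 5).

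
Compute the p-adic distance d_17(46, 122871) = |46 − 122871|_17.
d_17(46, 122871) = 1/4913

Step 1 — x − y = 46 − 122871 = -122825. Step 2 — v_17(-122825) = 3 (factor: -122825 = −(17^3 · 25); the sign does not affect v_p). Step 3 — |x − y|_17 = 17^{-3} = 1/4913.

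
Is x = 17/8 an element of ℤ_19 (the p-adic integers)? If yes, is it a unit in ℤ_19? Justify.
x ∈ ℤ_19^× (unit); v_19(x) = 0

ℤ_19 = {x ∈ ℚ_19 : v_19(x) ≥ 0} and ℤ_19^× = {x ∈ ℤ_19 : v_19(x) = 0}. Here v_19(17/8) = v_19(num) − v_19(den) = 0; compare against these criteria.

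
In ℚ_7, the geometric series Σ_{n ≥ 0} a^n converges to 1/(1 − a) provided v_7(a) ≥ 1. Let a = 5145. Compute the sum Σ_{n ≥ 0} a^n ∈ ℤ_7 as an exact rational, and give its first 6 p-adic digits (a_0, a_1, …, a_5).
Σ a^n = 1/(1 − a) = -1/5144;  first 6 digits = (1, 0, 0, 1, 2, 0)

v_7(a) = 3 ≥ 1, so the series converges in ℤ_7 to 1/(1 − a) = 1/(1 − 5145) = -1/5144. Expand this rational in ℤ_7: compute digits iteratively via d_i = x_i mod 7, x_{i+1} = (x_i − d_i)/7. The first 6 digits are (1, 0, 0, 1, 2, 0).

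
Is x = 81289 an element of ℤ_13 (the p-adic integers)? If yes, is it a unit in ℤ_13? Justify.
x ∈ ℤ_13 but not a unit; v_13(x) = 3 > 0

ℤ_13 = {x ∈ ℚ_13 : v_13(x) ≥ 0} and ℤ_13^× = {x ∈ ℤ_13 : v_13(x) = 0}. Here v_13(81289) = v_13(num) − v_13(den) = 3; compare against these criteria.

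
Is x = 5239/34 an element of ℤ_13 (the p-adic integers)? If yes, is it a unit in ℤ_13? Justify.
x ∈ ℤ_13 but not a unit; v_13(x) = 2 > 0

ℤ_13 = {x ∈ ℚ_13 : v_13(x) ≥ 0} and ℤ_13^× = {x ∈ ℤ_13 : v_13(x) = 0}. Here v_13(5239/34) = v_13(num) − v_13(den) = 2; compare against these criteria.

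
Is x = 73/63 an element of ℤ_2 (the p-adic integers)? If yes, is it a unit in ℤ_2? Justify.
x ∈ ℤ_2^× (unit); v_2(x) = 0

ℤ_2 = {x ∈ ℚ_2 : v_2(x) ≥ 0} and ℤ_2^× = {x ∈ ℤ_2 : v_2(x) = 0}. Here v_2(73/63) = v_2(num) − v_2(den) = 0; compare against these criteria.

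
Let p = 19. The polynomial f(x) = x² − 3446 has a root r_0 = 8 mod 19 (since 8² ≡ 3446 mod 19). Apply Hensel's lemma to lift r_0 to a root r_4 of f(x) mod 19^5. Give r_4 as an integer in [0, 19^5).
r_4 = 1069005 (mod 2476099)

Hensel's recurrence: r_{i+1} = r_i − f(r_i)·(f′(r_i))^{-1} mod 19^{i+2}, with f′(x) = 2x. Iterate:
  r_0 = 8 (mod 19)
  r_1 = 84 (mod 361)
  r_2 = 5860 (mod 6859)
  r_3 = 26437 (mod 130321)
  r_4 = 1069005 (mod 2476099)
Final: r_4 = 1069005, and one checks f(r_4) ≡ 0 mod 19^5.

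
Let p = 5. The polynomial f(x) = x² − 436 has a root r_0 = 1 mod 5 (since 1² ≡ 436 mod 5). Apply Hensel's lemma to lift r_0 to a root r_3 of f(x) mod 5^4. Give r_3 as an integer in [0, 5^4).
r_3 = 456 (mod 625)

Hensel's recurrence: r_{i+1} = r_i − f(r_i)·(f′(r_i))^{-1} mod 5^{i+2}, with f′(x) = 2x. Iterate:
  r_0 = 1 (mod 5)
  r_1 = 6 (mod 25)
  r_2 = 81 (mod 125)
  r_3 = 456 (mod 625)
Final: r_3 = 456, and one checks f(r_3) ≡ 0 mod 5^4.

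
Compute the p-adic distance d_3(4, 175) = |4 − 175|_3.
d_3(4, 175) = 1/9

Step 1 — x − y = 4 − 175 = -171. Step 2 — v_3(-171) = 2 (factor: -171 = −(3^2 · 19); the sign does not affect v_p). Step 3 — |x − y|_3 = 3^{-2} = 1/9.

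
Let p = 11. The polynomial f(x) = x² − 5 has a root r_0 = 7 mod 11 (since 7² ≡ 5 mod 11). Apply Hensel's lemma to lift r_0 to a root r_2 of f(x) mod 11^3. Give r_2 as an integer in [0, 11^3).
r_2 = 73 (mod 1331)

Hensel's recurrence: r_{i+1} = r_i − f(r_i)·(f′(r_i))^{-1} mod 11^{i+2}, with f′(x) = 2x. Iterate:
  r_0 = 7 (mod 11)
  r_1 = 73 (mod 121)
  r_2 = 73 (mod 1331)
Final: r_2 = 73, and one checks f(r_2) ≡ 0 mod 11^3.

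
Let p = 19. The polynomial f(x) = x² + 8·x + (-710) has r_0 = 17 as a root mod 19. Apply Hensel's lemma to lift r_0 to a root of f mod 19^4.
r_3 = 65339 (mod 130321)

Hensel: r_{i+1} = r_i − f(r_i)·(f′(r_i))^{-1} mod 19^{i+2}, f′(x) = 2x + 8. Iterate:
  r_0 = 17 (mod 19)
  r_1 = 359 (mod 361)
  r_2 = 3608 (mod 6859)
  r_3 = 65339 (mod 130321)
Final: r = 65339 satisfies f(r) ≡ 0 mod 19^4.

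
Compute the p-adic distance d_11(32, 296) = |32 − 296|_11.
d_11(32, 296) = 1/11

Step 1 — x − y = 32 − 296 = -264. Step 2 — v_11(-264) = 1 (factor: -264 = −(11^1 · 24); the sign does not affect v_p). Step 3 — |x − y|_11 = 11^{-1} = 1/11.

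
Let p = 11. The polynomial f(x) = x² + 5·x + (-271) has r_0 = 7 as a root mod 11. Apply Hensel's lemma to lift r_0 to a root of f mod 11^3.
r_2 = 832 (mod 1331)

Hensel: r_{i+1} = r_i − f(r_i)·(f′(r_i))^{-1} mod 11^{i+2}, f′(x) = 2x + 5. Iterate:
  r_0 = 7 (mod 11)
  r_1 = 106 (mod 121)
  r_2 = 832 (mod 1331)
Final: r = 832 satisfies f(r) ≡ 0 mod 11^3.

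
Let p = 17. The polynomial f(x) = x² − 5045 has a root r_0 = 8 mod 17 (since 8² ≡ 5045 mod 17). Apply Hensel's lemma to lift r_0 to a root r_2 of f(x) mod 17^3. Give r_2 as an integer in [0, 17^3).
r_2 = 3408 (mod 4913)

Hensel's recurrence: r_{i+1} = r_i − f(r_i)·(f′(r_i))^{-1} mod 17^{i+2}, with f′(x) = 2x. Iterate:
  r_0 = 8 (mod 17)
  r_1 = 229 (mod 289)
  r_2 = 3408 (mod 4913)
Final: r_2 = 3408, and one checks f(r_2) ≡ 0 mod 17^3.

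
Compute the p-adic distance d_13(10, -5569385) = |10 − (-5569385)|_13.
d_13(10, -5569385) = 1/371293

Step 1 — x − y = 10 − (-5569385) = 5569395. Step 2 — v_13(5569395) = 5 (factor: 5569395 = (13^5 · 15); the sign does not affect v_p). Step 3 — |x − y|_13 = 13^{-5} = 1/371293.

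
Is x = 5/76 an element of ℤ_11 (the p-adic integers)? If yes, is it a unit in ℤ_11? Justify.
x ∈ ℤ_11^× (unit); v_11(x) = 0

ℤ_11 = {x ∈ ℚ_11 : v_11(x) ≥ 0} and ℤ_11^× = {x ∈ ℤ_11 : v_11(x) = 0}. Here v_11(5/76) = v_11(num) − v_11(den) = 0; compare against these criteria.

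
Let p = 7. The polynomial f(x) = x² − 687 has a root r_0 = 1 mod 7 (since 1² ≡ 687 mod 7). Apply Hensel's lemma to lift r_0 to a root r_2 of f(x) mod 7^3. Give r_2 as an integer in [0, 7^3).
r_2 = 1 (mod 343)

Hensel's recurrence: r_{i+1} = r_i − f(r_i)·(f′(r_i))^{-1} mod 7^{i+2}, with f′(x) = 2x. Iterate:
  r_0 = 1 (mod 7)
  r_1 = 1 (mod 49)
  r_2 = 1 (mod 343)
Final: r_2 = 1, and one checks f(r_2) ≡ 0 mod 7^3.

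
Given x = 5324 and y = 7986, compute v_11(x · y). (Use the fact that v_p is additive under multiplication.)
v_11(42517464) = 6

v_p(x) = 3 (factor: 5324 = 11^3 · 4); v_p(y) = 3 (factor: 7986 = 11^3 · 6). Additivity: v_p(xy) = v_p(x) + v_p(y) = 3 + 3 = 6. (Direct check: xy = 42517464 = 11^6 · (24).)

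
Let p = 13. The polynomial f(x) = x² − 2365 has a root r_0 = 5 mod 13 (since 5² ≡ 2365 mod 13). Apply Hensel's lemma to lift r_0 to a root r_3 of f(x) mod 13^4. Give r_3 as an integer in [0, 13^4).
r_3 = 3112 (mod 28561)

Hensel's recurrence: r_{i+1} = r_i − f(r_i)·(f′(r_i))^{-1} mod 13^{i+2}, with f′(x) = 2x. Iterate:
  r_0 = 5 (mod 13)
  r_1 = 70 (mod 169)
  r_2 = 915 (mod 2197)
  r_3 = 3112 (mod 28561)
Final: r_3 = 3112, and one checks f(r_3) ≡ 0 mod 13^4.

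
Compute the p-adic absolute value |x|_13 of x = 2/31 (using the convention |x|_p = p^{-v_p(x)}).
|2/31|_13 = 1

Step 1 — compute v_13(x) by factoring powers of 13 out of the numerator and denominator: v_13(2/31) = 0. Step 2 — apply |x|_p = p^{-v_p(x)} = 13^{0} = 1.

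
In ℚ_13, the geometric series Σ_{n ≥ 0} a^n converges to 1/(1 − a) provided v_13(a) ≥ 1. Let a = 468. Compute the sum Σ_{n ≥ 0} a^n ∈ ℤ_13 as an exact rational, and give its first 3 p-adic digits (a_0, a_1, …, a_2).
Σ a^n = 1/(1 − a) = -1/467;  first 3 digits = (1, 10, 11)

v_13(a) = 1 ≥ 1, so the series converges in ℤ_13 to 1/(1 − a) = 1/(1 − 468) = -1/467. Expand this rational in ℤ_13: compute digits iteratively via d_i = x_i mod 13, x_{i+1} = (x_i − d_i)/13. The first 3 digits are (1, 10, 11).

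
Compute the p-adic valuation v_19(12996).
v_19(12996) = 2

v_19(n) is the largest exponent k such that 19^k divides n. Factor out: 12996 = 19^2 · 36. (Sign doesn't affect v_p.) So v_19(12996) = 2.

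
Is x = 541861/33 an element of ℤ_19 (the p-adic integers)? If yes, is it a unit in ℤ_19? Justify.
x ∈ ℤ_19 but not a unit; v_19(x) = 3 > 0

ℤ_19 = {x ∈ ℚ_19 : v_19(x) ≥ 0} and ℤ_19^× = {x ∈ ℤ_19 : v_19(x) = 0}. Here v_19(541861/33) = v_19(num) − v_19(den) = 3; compare against these criteria.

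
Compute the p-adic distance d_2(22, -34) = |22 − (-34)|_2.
d_2(22, -34) = 1/8

Step 1 — x − y = 22 − (-34) = 56. Step 2 — v_2(56) = 3 (factor: 56 = (2^3 · 7); the sign does not affect v_p). Step 3 — |x − y|_2 = 2^{-3} = 1/8.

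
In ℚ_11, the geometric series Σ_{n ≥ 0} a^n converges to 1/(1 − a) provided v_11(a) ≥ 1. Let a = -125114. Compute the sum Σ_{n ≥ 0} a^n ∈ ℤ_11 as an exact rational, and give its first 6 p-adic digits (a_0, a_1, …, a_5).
Σ a^n = 1/(1 − a) = 1/125115;  first 6 digits = (1, 0, 0, 5, 2, 10)

v_11(a) = 3 ≥ 1, so the series converges in ℤ_11 to 1/(1 − a) = 1/(1 − (-125114)) = 1/125115. Expand this rational in ℤ_11: compute digits iteratively via d_i = x_i mod 11, x_{i+1} = (x_i − d_i)/11. The first 6 digits are (1, 0, 0, 5, 2, 10).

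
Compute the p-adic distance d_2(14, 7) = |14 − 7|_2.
d_2(14, 7) = 1

Step 1 — x − y = 14 − 7 = 7. Step 2 — v_2(7) = 0 (factor: 7 = (2^0 · 7); the sign does not affect v_p). Step 3 — |x − y|_2 = 2^{0} = 1.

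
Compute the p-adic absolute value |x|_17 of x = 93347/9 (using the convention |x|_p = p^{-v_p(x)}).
|93347/9|_17 = 1/4913

Step 1 — compute v_17(x) by factoring powers of 17 out of the numerator and denominator: v_17(93347/9) = 3. Step 2 — apply |x|_p = p^{-v_p(x)} = 17^{-3} = 1/4913.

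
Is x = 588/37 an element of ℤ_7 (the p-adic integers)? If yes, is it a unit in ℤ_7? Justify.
x ∈ ℤ_7 but not a unit; v_7(x) = 2 > 0

ℤ_7 = {x ∈ ℚ_7 : v_7(x) ≥ 0} and ℤ_7^× = {x ∈ ℤ_7 : v_7(x) = 0}. Here v_7(588/37) = v_7(num) − v_7(den) = 2; compare against these criteria.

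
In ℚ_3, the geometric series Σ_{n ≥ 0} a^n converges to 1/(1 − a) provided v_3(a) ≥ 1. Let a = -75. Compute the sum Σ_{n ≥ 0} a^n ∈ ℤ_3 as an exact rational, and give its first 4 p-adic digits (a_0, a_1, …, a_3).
Σ a^n = 1/(1 − a) = 1/76;  first 4 digits = (1, 2, 1, 0)

v_3(a) = 1 ≥ 1, so the series converges in ℤ_3 to 1/(1 − a) = 1/(1 − (-75)) = 1/76. Expand this rational in ℤ_3: compute digits iteratively via d_i = x_i mod 3, x_{i+1} = (x_i − d_i)/3. The first 4 digits are (1, 2, 1, 0).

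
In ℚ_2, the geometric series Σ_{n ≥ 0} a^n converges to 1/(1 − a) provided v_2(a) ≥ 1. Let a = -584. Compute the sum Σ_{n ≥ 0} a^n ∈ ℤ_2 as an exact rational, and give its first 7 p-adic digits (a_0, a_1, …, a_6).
Σ a^n = 1/(1 − a) = 1/585;  first 7 digits = (1, 0, 0, 1, 1, 1, 1)

v_2(a) = 3 ≥ 1, so the series converges in ℤ_2 to 1/(1 − a) = 1/(1 − (-584)) = 1/585. Expand this rational in ℤ_2: compute digits iteratively via d_i = x_i mod 2, x_{i+1} = (x_i − d_i)/2. The first 7 digits are (1, 0, 0, 1, 1, 1, 1).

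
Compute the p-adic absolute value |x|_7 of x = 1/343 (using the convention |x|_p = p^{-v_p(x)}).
|1/343|_7 = 343

Step 1 — compute v_7(x) by factoring powers of 7 out of the numerator and denominator: v_7(1/343) = -3. Step 2 — apply |x|_p = p^{-v_p(x)} = 7^{3} = 343.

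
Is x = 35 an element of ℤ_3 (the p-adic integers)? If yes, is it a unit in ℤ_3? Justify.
x ∈ ℤ_3^× (unit); v_3(x) = 0

ℤ_3 = {x ∈ ℚ_3 : v_3(x) ≥ 0} and ℤ_3^× = {x ∈ ℤ_3 : v_3(x) = 0}. Here v_3(35) = v_3(num) − v_3(den) = 0; compare against these criteria.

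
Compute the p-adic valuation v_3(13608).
v_3(13608) = 5

v_3(n) is the largest exponent k such that 3^k divides n. Factor out: 13608 = 3^5 · 56. (Sign doesn't affect v_p.) So v_3(13608) = 5.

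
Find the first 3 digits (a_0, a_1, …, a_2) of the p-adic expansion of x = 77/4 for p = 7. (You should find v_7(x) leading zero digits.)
(a_0, …, a_2) = (0, 1, 2)

v_7(77/4) = 1, so a_0 = ... = a_0 = 0. Factor out: x = 7^1 · u with u = 11/4 a unit in ℤ_7. Expand u iteratively via a_{v+i} = u_i mod 7, u_{i+1} = (u_i − a_{v+i})/7:
  u_0 = 11/4;  a_1 = 1;  u_1 = (u_0 − 1)/7 = 1/4
  u_1 = 1/4;  a_2 = 2;  u_2 = (u_1 − 2)/7 = -1/4
Digits: (0, 1, 2).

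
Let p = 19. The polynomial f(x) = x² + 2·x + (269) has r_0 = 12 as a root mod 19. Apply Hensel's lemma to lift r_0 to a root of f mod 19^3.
r_2 = 1342 (mod 6859)

Hensel: r_{i+1} = r_i − f(r_i)·(f′(r_i))^{-1} mod 19^{i+2}, f′(x) = 2x + 2. Iterate:
  r_0 = 12 (mod 19)
  r_1 = 259 (mod 361)
  r_2 = 1342 (mod 6859)
Final: r = 1342 satisfies f(r) ≡ 0 mod 19^3.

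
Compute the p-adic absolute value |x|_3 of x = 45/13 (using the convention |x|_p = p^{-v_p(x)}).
|45/13|_3 = 1/9

Step 1 — compute v_3(x) by factoring powers of 3 out of the numerator and denominator: v_3(45/13) = 2. Step 2 — apply |x|_p = p^{-v_p(x)} = 3^{-2} = 1/9.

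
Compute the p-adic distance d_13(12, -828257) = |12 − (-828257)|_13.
d_13(12, -828257) = 1/28561

Step 1 — x − y = 12 − (-828257) = 828269. Step 2 — v_13(828269) = 4 (factor: 828269 = (13^4 · 29); the sign does not affect v_p). Step 3 — |x − y|_13 = 13^{-4} = 1/28561.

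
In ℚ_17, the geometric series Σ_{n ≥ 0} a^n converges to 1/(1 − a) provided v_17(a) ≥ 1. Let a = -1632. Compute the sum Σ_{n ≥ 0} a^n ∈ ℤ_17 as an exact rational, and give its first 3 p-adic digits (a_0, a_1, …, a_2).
Σ a^n = 1/(1 − a) = 1/1633;  first 3 digits = (1, 6, 13)

v_17(a) = 1 ≥ 1, so the series converges in ℤ_17 to 1/(1 − a) = 1/(1 − (-1632)) = 1/1633. Expand this rational in ℤ_17: compute digits iteratively via d_i = x_i mod 17, x_{i+1} = (x_i − d_i)/17. The first 3 digits are (1, 6, 13).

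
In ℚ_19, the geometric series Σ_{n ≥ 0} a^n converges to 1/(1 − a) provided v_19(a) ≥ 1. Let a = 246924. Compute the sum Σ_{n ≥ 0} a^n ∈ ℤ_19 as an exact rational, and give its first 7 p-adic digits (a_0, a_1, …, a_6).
Σ a^n = 1/(1 − a) = -1/246923;  first 7 digits = (1, 0, 0, 17, 1, 0, 4)

v_19(a) = 3 ≥ 1, so the series converges in ℤ_19 to 1/(1 − a) = 1/(1 − 246924) = -1/246923. Expand this rational in ℤ_19: compute digits iteratively via d_i = x_i mod 19, x_{i+1} = (x_i − d_i)/19. The first 7 digits are (1, 0, 0, 17, 1, 0, 4).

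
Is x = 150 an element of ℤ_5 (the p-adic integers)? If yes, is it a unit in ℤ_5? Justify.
x ∈ ℤ_5 but not a unit; v_5(x) = 2 > 0

ℤ_5 = {x ∈ ℚ_5 : v_5(x) ≥ 0} and ℤ_5^× = {x ∈ ℤ_5 : v_5(x) = 0}. Here v_5(150) = v_5(num) − v_5(den) = 2; compare against these criteria.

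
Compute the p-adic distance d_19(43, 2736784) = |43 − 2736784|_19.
d_19(43, 2736784) = 1/130321

Step 1 — x − y = 43 − 2736784 = -2736741. Step 2 — v_19(-2736741) = 4 (factor: -2736741 = −(19^4 · 21); the sign does not affect v_p). Step 3 — |x − y|_19 = 19^{-4} = 1/130321.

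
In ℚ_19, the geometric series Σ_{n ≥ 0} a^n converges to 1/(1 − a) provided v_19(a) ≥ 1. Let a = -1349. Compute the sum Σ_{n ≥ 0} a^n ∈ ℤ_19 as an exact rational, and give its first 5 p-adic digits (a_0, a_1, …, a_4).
Σ a^n = 1/(1 − a) = 1/1350;  first 5 digits = (1, 5, 2, 10, 3)

v_19(a) = 1 ≥ 1, so the series converges in ℤ_19 to 1/(1 − a) = 1/(1 − (-1349)) = 1/1350. Expand this rational in ℤ_19: compute digits iteratively via d_i = x_i mod 19, x_{i+1} = (x_i − d_i)/19. The first 5 digits are (1, 5, 2, 10, 3).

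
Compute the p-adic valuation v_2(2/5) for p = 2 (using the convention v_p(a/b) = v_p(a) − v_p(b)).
v_2(2/5) = 1

Factor powers of 2 from the numerator and denominator of the reduced fraction: 2 = 2^1 · 1 and 5 = 2^0 · 5. Apply v_p(a/b) = v_p(a) − v_p(b): v_2(2/5) = 1 − 0 = 1.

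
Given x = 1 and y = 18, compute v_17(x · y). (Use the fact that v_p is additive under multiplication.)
v_17(18) = 0

v_p(x) = 0 (factor: 1 = 17^0 · 1); v_p(y) = 0 (factor: 18 = 17^0 · 18). Additivity: v_p(xy) = v_p(x) + v_p(y) = 0 + 0 = 0. (Direct check: xy = 18 = 17^0 · (18).)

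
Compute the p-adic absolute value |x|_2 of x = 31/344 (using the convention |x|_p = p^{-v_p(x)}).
|31/344|_2 = 8

Step 1 — compute v_2(x) by factoring powers of 2 out of the numerator and denominator: v_2(31/344) = -3. Step 2 — apply |x|_p = p^{-v_p(x)} = 2^{3} = 8.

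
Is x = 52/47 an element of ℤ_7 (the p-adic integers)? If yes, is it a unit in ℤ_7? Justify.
x ∈ ℤ_7^× (unit); v_7(x) = 0

ℤ_7 = {x ∈ ℚ_7 : v_7(x) ≥ 0} and ℤ_7^× = {x ∈ ℤ_7 : v_7(x) = 0}. Here v_7(52/47) = v_7(num) − v_7(den) = 0; compare against these criteria.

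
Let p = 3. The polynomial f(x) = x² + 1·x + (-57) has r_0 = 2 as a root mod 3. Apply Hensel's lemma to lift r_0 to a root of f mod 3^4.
r_3 = 59 (mod 81)

Hensel: r_{i+1} = r_i − f(r_i)·(f′(r_i))^{-1} mod 3^{i+2}, f′(x) = 2x + 1. Iterate:
  r_0 = 2 (mod 3)
  r_1 = 5 (mod 9)
  r_2 = 5 (mod 27)
  r_3 = 59 (mod 81)
Final: r = 59 satisfies f(r) ≡ 0 mod 3^4.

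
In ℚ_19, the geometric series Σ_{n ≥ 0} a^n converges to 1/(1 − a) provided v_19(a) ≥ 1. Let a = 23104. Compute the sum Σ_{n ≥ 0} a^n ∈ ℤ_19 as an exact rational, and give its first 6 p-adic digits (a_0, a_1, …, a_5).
Σ a^n = 1/(1 − a) = -1/23103;  first 6 digits = (1, 0, 7, 3, 11, 6)

v_19(a) = 2 ≥ 1, so the series converges in ℤ_19 to 1/(1 − a) = 1/(1 − 23104) = -1/23103. Expand this rational in ℤ_19: compute digits iteratively via d_i = x_i mod 19, x_{i+1} = (x_i − d_i)/19. The first 6 digits are (1, 0, 7, 3, 11, 6).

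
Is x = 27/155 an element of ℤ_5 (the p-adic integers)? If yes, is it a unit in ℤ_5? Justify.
x ∉ ℤ_5 (v_5(x) = -1 < 0)

ℤ_5 = {x ∈ ℚ_5 : v_5(x) ≥ 0} and ℤ_5^× = {x ∈ ℤ_5 : v_5(x) = 0}. Here v_5(27/155) = v_5(num) − v_5(den) = -1; compare against these criteria.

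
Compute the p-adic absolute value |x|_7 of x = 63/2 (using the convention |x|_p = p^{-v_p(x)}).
|63/2|_7 = 1/7

Step 1 — compute v_7(x) by factoring powers of 7 out of the numerator and denominator: v_7(63/2) = 1. Step 2 — apply |x|_p = p^{-v_p(x)} = 7^{-1} = 1/7.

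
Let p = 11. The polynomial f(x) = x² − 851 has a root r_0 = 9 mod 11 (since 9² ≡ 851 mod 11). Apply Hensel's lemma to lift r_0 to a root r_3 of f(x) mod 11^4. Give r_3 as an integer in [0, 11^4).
r_3 = 10767 (mod 14641)

Hensel's recurrence: r_{i+1} = r_i − f(r_i)·(f′(r_i))^{-1} mod 11^{i+2}, with f′(x) = 2x. Iterate:
  r_0 = 9 (mod 11)
  r_1 = 119 (mod 121)
  r_2 = 119 (mod 1331)
  r_3 = 10767 (mod 14641)
Final: r_3 = 10767, and one checks f(r_3) ≡ 0 mod 11^4.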